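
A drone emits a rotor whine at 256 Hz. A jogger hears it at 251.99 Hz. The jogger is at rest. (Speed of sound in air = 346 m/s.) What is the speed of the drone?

5.5 m/s

f' < f, so the drone is receding.
f' = f · v/(v + v_s) ⇒ v_s = v · |1 − f/f'|.
v_s = 346 × |1 − 256/251.99| = 346 × 0.01591 ≈ 5.5 m/s.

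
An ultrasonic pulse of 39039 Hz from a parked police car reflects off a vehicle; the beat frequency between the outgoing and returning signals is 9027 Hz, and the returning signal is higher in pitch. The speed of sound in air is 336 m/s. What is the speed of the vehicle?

Double Doppler shift off a moving reflector: f₂ = f₀ · (v + u)/(v − u) (u > 0 toward emitter).
Returning signal is higher, so f₂ = f₀ + Δf = 39039 + 9027 = 48066 Hz.
Rearranging, u = v · (f₂ − f₀)/(f₂ + f₀) = 336 × 9027/87105 ≈ 35 m/s.
So the vehicle is moving at 35 m/s toward the emitter.

35 m/s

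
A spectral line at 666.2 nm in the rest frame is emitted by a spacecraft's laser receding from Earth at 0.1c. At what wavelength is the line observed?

736.5 nm

Relativistic Doppler for wavelength: λ' = λ₀ · √((1 + β)/(1 − β)).
λ' = 666.2 × √(1.1000/0.9000) = 666.2 × 1.10554 ≈ 736.5 nm.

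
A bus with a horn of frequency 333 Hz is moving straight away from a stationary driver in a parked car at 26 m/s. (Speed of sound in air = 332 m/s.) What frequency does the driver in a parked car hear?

309 Hz

With the source moving away from a stationary observer, f' = f · v/(v + v_s).
f' = 333 × 332/(332 + 26) = 333 × 332/358 ≈ 309 Hz.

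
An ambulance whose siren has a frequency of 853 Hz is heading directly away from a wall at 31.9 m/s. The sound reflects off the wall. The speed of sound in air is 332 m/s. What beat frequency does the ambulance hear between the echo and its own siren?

The wall receives the sound from a moving source: f₁ = f₀ · v/(v + v_e) = 853 × 332/363.9 ≈ 778.2 Hz.
On the return leg the ambulance is a moving observer: f₂ = f₁ · (v − v_e)/v = 778.2 × 300.1/332 ≈ 703.4 Hz.
Equivalently f₂ = f₀ · (v − v_e)/(v + v_e).
Beat against the emitted tone: |f₂ − f₀| = 2v_e·f₀/(v + v_e) = 2 × 31.9 × 853/363.9 ≈ 150 Hz.

150 Hz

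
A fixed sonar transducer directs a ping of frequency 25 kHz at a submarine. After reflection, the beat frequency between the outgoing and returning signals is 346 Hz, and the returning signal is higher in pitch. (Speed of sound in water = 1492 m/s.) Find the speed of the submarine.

10.3 m/s

Double Doppler shift off a moving reflector: f₂ = f₀ · (v + u)/(v − u) (u > 0 toward emitter).
Returning signal is higher, so f₂ = f₀ + Δf = 25000 + 346 = 25346 Hz.
Rearranging, u = v · (f₂ − f₀)/(f₂ + f₀) = 1492 × 346/50346 ≈ 10.3 m/s.
So the submarine is moving at 10.3 m/s toward the emitter.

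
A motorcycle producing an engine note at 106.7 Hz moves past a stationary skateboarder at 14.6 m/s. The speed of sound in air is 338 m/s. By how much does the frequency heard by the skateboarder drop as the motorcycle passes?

9.24 Hz

Approaching: f₁ = f · v/(v − v_s) = 106.7 × 338/323.4 ≈ 111.52 Hz.
Receding: f₂ = f · v/(v + v_s) = 106.7 × 338/352.6 ≈ 102.28 Hz.
Drop: f₁ − f₂ = 2f·v·v_s/(v² − v_s²) = 2 × 106.7 × 338 × 14.6/(338² − 14.6²) ≈ 9.24 Hz.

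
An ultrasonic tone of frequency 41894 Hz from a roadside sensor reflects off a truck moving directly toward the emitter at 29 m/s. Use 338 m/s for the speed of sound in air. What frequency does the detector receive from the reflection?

49758 Hz

The truck first receives the wave as a moving observer: f₁ = f₀ · (v + u)/v = 41894 × (338 + 29)/338 ≈ 45488 Hz.
The reflection then acts as a moving source: f₂ = f₁ · v/(v − u) ≈ 49758 Hz.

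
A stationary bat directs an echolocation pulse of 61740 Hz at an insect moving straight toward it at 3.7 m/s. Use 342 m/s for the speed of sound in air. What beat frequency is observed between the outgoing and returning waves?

1351 Hz

The insect first receives the wave as a moving observer: f₁ = f₀ · (v + u)/v = 61740 × (342 + 3.7)/342 ≈ 62408 Hz.
On reflection it acts as a source moving toward the stationary detector: f₂ = f₁ · v/(v − u) = 62408 × 342/338.3 ≈ 63091 Hz.
Equivalently f₂ = f₀ · (v + u)/(v − u).
Beat frequency: |f₂ − f₀| = 2u·f₀/(v − u) = 2 × 3.7 × 61740/338.3 ≈ 1351 Hz.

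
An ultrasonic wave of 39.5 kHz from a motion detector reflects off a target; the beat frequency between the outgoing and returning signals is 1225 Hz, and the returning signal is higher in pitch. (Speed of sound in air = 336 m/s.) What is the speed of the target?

5.1 m/s

Double Doppler shift off a moving reflector: f₂ = f₀ · (v + u)/(v − u) (u > 0 toward emitter).
Returning signal is higher, so f₂ = f₀ + Δf = 39500 + 1225 = 40725 Hz.
Rearranging, u = v · (f₂ − f₀)/(f₂ + f₀) = 336 × 1225/80225 ≈ 5.1 m/s.
So the target is moving at 5.1 m/s toward the emitter.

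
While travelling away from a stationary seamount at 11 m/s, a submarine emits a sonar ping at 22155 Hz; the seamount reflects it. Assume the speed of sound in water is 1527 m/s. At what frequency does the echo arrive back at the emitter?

21838 Hz

The seamount receives the sound from a moving source: f₁ = f₀ · v/(v + v_e) = 22155 × 1527/1538 ≈ 21997 Hz.
On the return leg the submarine is a moving observer: f₂ = f₁ · (v − v_e)/v = 21997 × 1516/1527 ≈ 21838 Hz.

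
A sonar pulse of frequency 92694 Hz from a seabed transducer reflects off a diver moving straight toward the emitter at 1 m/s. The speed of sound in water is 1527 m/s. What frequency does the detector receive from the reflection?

The diver first receives the wave as a moving observer: f₁ = f₀ · (v + u)/v = 92694 × (1527 + 1)/1527 ≈ 92755 Hz.
On reflection it acts as a source moving toward the stationary detector: f₂ = f₁ · v/(v − u) = 92755 × 1527/1526 ≈ 92815 Hz.

92815 Hz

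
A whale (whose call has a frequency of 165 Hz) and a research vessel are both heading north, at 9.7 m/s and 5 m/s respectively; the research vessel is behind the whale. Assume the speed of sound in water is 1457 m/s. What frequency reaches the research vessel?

The research vessel is behind, so the whale is moving away from it while the research vessel is moving toward the whale.
General Doppler shift: f' = f · (v + v_o)/(v + v_s).
f' = 165 × (1457 + 5)/(1457 + 9.7) = 165 × 1462/1466.7 ≈ 164 Hz.

164 Hz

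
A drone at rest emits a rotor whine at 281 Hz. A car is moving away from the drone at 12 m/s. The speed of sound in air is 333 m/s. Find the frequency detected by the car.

Moving observer, stationary source: f' = f · (v − v_o)/v.
f' = 281 × (333 − 12)/333 = 281 × 321/333 ≈ 271 Hz.

271 Hz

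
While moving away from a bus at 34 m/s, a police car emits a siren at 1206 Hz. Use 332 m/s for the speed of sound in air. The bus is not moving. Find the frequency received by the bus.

Moving source, stationary observer: f' = f · v/(v + v_s) since the source is receding.
f' = 1206 × 332/(332 + 34) = 1206 × 332/366 ≈ 1094 Hz.

1094 Hz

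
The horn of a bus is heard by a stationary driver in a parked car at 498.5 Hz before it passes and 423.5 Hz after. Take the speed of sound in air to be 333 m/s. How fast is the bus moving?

27 m/s

f₁/f₂ = (v + v_s)/(v − v_s), so v_s = v · (f₁ − f₂)/(f₁ + f₂).
v_s = 333 × (498.5 − 423.5)/(498.5 + 423.5) = 333 × 75.0/922.0 ≈ 27 m/s.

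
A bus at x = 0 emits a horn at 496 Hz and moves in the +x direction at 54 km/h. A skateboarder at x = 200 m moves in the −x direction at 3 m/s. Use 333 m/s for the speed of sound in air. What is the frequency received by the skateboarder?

524 Hz

54 km/h = 15 m/s.
The observer lies on the +x side, so the source is heading toward the observer and the observer is heading toward the source.
General Doppler shift: f' = f · (v + v_o)/(v − v_s).
f' = 496 × (333 + 3)/(333 − 15) = 496 × 336/318 ≈ 524 Hz.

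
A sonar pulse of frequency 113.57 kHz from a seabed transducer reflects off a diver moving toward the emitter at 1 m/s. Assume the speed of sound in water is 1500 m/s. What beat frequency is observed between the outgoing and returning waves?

The diver first receives the wave as a moving observer: f₁ = f₀ · (v + u)/v = 113.57 × (1500 + 1)/1500 ≈ 113.6457 kHz.
On reflection it acts as a source moving toward the stationary detector: f₂ = f₁ · v/(v − u) = 113.6457 × 1500/1499 ≈ 113.7215 kHz.
Beat frequency (with f₀ = 113570 Hz): |f₂ − f₀| = 2u·f₀/(v − u) = 2 × 1 × 113570/1499 ≈ 152 Hz.

152 Hz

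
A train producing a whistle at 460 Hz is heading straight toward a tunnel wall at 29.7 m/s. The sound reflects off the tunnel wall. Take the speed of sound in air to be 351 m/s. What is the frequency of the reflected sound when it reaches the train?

The tunnel wall receives the sound from a moving source: f₁ = f₀ · v/(v − v_e) = 460 × 351/321.3 ≈ 503 Hz.
On the return leg the train is a moving observer: f₂ = f₁ · (v + v_e)/v = 503 × 380.7/351 ≈ 545 Hz.
Equivalently f₂ = f₀ · (v + v_e)/(v − v_e).

545 Hz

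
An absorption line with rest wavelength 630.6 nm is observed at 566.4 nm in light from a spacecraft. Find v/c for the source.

λ'/λ₀ = 0.8982 < 1 (blueshift), so the source is approaching.
λ'/λ₀ = √((1 − β)/(1 + β)) for an approaching source ⇒ β = (1 − r²)/(1 + r²) with r = λ'/λ₀.
β = (1 − 0.8067)/(1 + 0.8067) ≈ 0.107.

0.107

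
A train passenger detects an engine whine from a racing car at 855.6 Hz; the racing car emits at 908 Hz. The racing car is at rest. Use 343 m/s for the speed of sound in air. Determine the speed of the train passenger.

19.8 m/s

f' < f, so the train passenger is receding.
f' = f · (v − v_o)/v ⇒ v_o = v · |f'/f − 1|.
v_o = 343 × |855.6/908 − 1| = 343 × 0.05771 ≈ 19.8 m/s.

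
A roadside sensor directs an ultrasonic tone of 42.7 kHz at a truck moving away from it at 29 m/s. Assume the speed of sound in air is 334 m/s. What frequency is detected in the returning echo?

At the truck (a moving observer), f₁ = f₀ · (v − u)/v = 42.7 × 305/334 ≈ 39.0 kHz.
The reflection then acts as a moving source: f₂ = f₁ · v/(v + u) ≈ 35.9 kHz.
Equivalently f₂ = f₀ · (v − u)/(v + u).

35.9 kHz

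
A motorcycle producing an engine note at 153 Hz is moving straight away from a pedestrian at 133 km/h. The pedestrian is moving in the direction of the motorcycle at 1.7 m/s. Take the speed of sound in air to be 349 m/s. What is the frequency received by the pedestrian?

139 Hz

133 km/h = 36.94 m/s.
With source receding and observer approaching, f' = f · (v + v_o)/(v + v_s).
f' = 153 × (349 + 1.7)/(349 + 36.94) = 153 × 350.7/385.94 ≈ 139 Hz.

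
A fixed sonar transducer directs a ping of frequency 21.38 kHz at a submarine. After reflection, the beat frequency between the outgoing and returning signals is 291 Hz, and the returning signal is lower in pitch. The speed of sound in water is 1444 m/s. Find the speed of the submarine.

Double Doppler shift off a moving reflector: f₂ = f₀ · (v + u)/(v − u) (u > 0 toward emitter).
Returning signal is lower, so f₂ = f₀ − Δf = 21380 − 291 = 21089 Hz.
Rearranging, u = v · (f₂ − f₀)/(f₂ + f₀) = 1444 × -291/42469 ≈ -9.9 m/s.
So the submarine is moving at 9.9 m/s away from the emitter.

9.9 m/s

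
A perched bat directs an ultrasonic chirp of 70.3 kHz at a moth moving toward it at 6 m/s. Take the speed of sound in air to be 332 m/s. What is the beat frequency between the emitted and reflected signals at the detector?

At the moth (a moving observer), f₁ = f₀ · (v + u)/v = 70.3 × 338/332 ≈ 71.57 kHz.
On reflection it acts as a source moving toward the stationary detector: f₂ = f₁ · v/(v − u) = 71.57 × 332/326 ≈ 72.89 kHz.
Beat frequency (with f₀ = 70300 Hz): |f₂ − f₀| = 2u·f₀/(v − u) = 2 × 6 × 70300/326 ≈ 2588 Hz.

2588 Hz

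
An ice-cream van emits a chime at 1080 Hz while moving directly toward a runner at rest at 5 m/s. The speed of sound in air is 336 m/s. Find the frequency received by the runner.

With the source moving toward a stationary observer, f' = f · v/(v − v_s).
f' = 1080 × 336/(336 − 5) = 1080 × 336/331 ≈ 1096 Hz.

1096 Hz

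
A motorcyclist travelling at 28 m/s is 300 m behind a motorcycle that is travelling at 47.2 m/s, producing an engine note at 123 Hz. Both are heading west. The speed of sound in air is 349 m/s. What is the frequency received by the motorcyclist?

117 Hz

The motorcyclist is behind, so the motorcycle is moving away from it while the motorcyclist is moving toward the motorcycle.
General Doppler shift: f' = f · (v + v_o)/(v + v_s).
f' = 123 × (349 + 28)/(349 + 47.2) = 123 × 377/396.2 ≈ 117 Hz.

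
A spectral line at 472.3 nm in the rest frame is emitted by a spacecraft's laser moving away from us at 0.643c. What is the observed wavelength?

Relativistic Doppler for wavelength: λ' = λ₀ · √((1 + β)/(1 − β)).
λ' = 472.3 × √(1.6430/0.3570) = 472.3 × 2.14528 ≈ 1013.2 nm.

1013.2 nm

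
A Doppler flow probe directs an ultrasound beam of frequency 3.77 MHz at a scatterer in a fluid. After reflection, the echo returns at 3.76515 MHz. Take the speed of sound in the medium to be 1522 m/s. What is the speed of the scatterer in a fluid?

Double Doppler shift off a moving reflector: f₂ = f₀ · (v + u)/(v − u) (u > 0 toward emitter).
Rearranging, u = v · (f₂ − f₀)/(f₂ + f₀) = 1522 × -0.00485/7.53515 ≈ -0.98 m/s.
So the scatterer in a fluid is moving at 0.98 m/s away from the emitter.

0.98 m/s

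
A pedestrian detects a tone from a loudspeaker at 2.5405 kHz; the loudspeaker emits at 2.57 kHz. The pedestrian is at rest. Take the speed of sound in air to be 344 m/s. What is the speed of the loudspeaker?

4.0 m/s

f' < f, so the loudspeaker is receding.
f' = f · v/(v + v_s) ⇒ v_s = v · |1 − f/f'|.
v_s = 344 × |1 − 2.57/2.5405| = 344 × 0.01161 ≈ 4.0 m/s.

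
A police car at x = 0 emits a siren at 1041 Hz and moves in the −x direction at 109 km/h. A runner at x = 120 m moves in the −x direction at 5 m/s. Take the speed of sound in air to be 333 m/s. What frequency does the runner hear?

109 km/h = 30.28 m/s.
The observer lies on the +x side, so the source is heading away from the observer and the observer is heading toward the source.
Both move, so f' = f · (v + v_o)/(v + v_s).
f' = 1041 × (333 + 5)/(333 + 30.28) = 1041 × 338/363.28 ≈ 969 Hz.

969 Hz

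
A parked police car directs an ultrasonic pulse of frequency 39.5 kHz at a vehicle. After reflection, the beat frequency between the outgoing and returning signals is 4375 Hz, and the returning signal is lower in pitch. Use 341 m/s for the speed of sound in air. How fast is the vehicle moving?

Double Doppler shift off a moving reflector: f₂ = f₀ · (v + u)/(v − u) (u > 0 toward emitter).
Returning signal is lower, so f₂ = f₀ − Δf = 39500 − 4375 = 35125 Hz.
Rearranging, u = v · (f₂ − f₀)/(f₂ + f₀) = 341 × -4375/74625 ≈ -20.0 m/s.
So the vehicle is moving at 20.0 m/s away from the emitter.

20.0 m/s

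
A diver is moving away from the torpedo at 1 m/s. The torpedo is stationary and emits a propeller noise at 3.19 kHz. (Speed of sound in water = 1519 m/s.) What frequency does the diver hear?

Only the observer moves, away from the source, so f' = f · (v − v_o)/v.
f' = 3.19 × (1519 − 1)/1519 = 3.19 × 1518/1519 ≈ 3.19 kHz.

3.19 kHz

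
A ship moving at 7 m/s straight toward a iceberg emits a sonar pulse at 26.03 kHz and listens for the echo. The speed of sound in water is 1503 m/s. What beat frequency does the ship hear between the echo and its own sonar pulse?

244 Hz

The iceberg receives the sound from a moving source: f₁ = f₀ · v/(v − v_e) = 26.03 × 1503/1496 ≈ 26.152 kHz.
On the return leg the ship is a moving observer: f₂ = f₁ · (v + v_e)/v = 26.152 × 1510/1503 ≈ 26.274 kHz.
Beat against the emitted tone (with f₀ = 26030 Hz): |f₂ − f₀| = 2v_e·f₀/(v − v_e) = 2 × 7 × 26030/1496 ≈ 244 Hz.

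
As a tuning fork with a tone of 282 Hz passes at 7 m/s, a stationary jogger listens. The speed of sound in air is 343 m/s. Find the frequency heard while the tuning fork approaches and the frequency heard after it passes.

288 Hz approaching; 276 Hz receding

Approaching: f₁ = f · v/(v − v_s) = 282 × 343/336 ≈ 288 Hz.
Receding: f₂ = f · v/(v + v_s) = 282 × 343/350 ≈ 276 Hz.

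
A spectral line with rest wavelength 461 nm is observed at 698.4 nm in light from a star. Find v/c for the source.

λ'/λ₀ = 1.5150 > 1 (redshift), so the source is receding.
λ'/λ₀ = √((1 + β)/(1 − β)) for a receding source ⇒ β = (r² − 1)/(r² + 1) with r = λ'/λ₀.
β = (2.2951 − 1)/(2.2951 + 1) ≈ 0.393.

0.393c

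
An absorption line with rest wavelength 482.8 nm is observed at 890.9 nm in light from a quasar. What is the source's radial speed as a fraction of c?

λ'/λ₀ = 1.8453 > 1 (redshift), so the source is receding.
λ'/λ₀ = √((1 + β)/(1 − β)) for a receding source ⇒ β = (r² − 1)/(r² + 1) with r = λ'/λ₀.
β = (3.4050 − 1)/(3.4050 + 1) ≈ 0.546.

0.546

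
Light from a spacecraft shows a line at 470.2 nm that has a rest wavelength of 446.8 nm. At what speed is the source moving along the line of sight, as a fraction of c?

λ'/λ₀ = 1.0524 > 1 (redshift), so the source is receding.
λ'/λ₀ = √((1 + β)/(1 − β)) for a receding source ⇒ β = (r² − 1)/(r² + 1) with r = λ'/λ₀.
β = (1.1075 − 1)/(1.1075 + 1) ≈ 0.051.

0.051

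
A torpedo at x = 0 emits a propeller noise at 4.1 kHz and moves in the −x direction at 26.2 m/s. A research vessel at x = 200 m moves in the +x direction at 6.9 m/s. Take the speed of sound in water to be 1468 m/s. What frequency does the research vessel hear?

4.01 kHz

The observer lies on the +x side, so the source is heading away from the observer and the observer is heading away from the source.
With source receding and observer receding, f' = f · (v − v_o)/(v + v_s).
f' = 4.1 × (1468 − 6.9)/(1468 + 26.2) = 4.1 × 1461.1/1494.2 ≈ 4.01 kHz.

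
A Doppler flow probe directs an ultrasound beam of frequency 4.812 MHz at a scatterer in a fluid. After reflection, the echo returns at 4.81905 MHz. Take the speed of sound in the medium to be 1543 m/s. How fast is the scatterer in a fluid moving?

Double Doppler shift off a moving reflector: f₂ = f₀ · (v + u)/(v − u) (u > 0 toward emitter).
Rearranging, u = v · (f₂ − f₀)/(f₂ + f₀) = 1543 × 0.00705/9.63105 ≈ 1.13 m/s.
So the scatterer in a fluid is moving at 1.13 m/s toward the emitter.

1.13 m/s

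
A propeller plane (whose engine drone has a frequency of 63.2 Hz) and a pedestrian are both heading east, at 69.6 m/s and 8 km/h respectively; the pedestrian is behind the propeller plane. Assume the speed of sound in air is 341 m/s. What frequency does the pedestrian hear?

52.8 Hz

8 km/h = 2.222 m/s.
The pedestrian is behind, so the propeller plane is moving away from it while the pedestrian is moving toward the propeller plane.
Both move, so f' = f · (v + v_o)/(v + v_s).
f' = 63.2 × (341 + 2.222)/(341 + 69.6) = 63.2 × 343.22/410.6 ≈ 52.8 Hz.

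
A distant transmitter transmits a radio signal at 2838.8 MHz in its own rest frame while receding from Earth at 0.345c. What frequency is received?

1981.0 MHz

Relativistic Doppler for frequency: f' = f₀ · √((1 − β)/(1 + β)).
f' = 2838.8 × √(0.6550/1.3450) = 2838.8 × 0.69785 ≈ 1981.0 MHz.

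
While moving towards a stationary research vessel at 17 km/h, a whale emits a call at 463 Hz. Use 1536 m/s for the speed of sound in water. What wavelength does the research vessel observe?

17 km/h = 4.722 m/s.
Moving source, stationary observer: f' = f · v/(v − v_s) since the source is approaching.
f' = 463 × 1536/(1536 − 4.722) ≈ 464 Hz.
λ' = v/f' = 1536/464.428 ≈ 3.31 m.

3.31 m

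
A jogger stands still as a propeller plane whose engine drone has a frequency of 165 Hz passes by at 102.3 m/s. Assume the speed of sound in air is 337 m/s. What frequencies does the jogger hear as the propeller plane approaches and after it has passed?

Approaching: f₁ = f · v/(v − v_s) = 165 × 337/234.7 ≈ 237 Hz.
Receding: f₂ = f · v/(v + v_s) = 165 × 337/439.3 ≈ 127 Hz.

237 Hz approaching; 127 Hz receding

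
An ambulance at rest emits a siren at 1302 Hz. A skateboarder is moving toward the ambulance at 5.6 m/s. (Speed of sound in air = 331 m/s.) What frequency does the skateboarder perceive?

1324 Hz

Only the observer moves, toward the source, so f' = f · (v + v_o)/v.
f' = 1302 × (331 + 5.6)/331 = 1302 × 336.6/331 ≈ 1324 Hz.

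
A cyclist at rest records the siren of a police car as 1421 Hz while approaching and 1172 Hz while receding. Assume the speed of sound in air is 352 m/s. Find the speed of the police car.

f₁/f₂ = (v + v_s)/(v − v_s), so v_s = v · (f₁ − f₂)/(f₁ + f₂).
v_s = 352 × (1421 − 1172)/(1421 + 1172) = 352 × 249/2593 ≈ 34 m/s.

34 m/s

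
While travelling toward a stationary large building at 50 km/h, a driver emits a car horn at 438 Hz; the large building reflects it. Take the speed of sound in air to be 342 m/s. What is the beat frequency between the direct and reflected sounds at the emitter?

37.1 Hz

50 km/h = 13.89 m/s.
The large building receives the sound from a moving source: f₁ = f₀ · v/(v − v_e) = 438 × 342/328.11 ≈ 456.5 Hz.
On the return leg the driver is a moving observer: f₂ = f₁ · (v + v_e)/v = 456.5 × 355.89/342 ≈ 475.1 Hz.
Beat against the emitted tone: |f₂ − f₀| = 2v_e·f₀/(v − v_e) = 2 × 13.89 × 438/328.11 ≈ 37.1 Hz.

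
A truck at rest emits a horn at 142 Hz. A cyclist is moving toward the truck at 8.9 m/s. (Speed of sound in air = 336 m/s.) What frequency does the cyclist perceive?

Moving observer, stationary source: f' = f · (v + v_o)/v.
f' = 142 × (336 + 8.9)/336 = 142 × 344.9/336 ≈ 146 Hz.

146 Hz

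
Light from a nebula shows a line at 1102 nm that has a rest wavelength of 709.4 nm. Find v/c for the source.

0.414c

λ'/λ₀ = 1.5534 > 1 (redshift), so the source is receding.
λ'/λ₀ = √((1 + β)/(1 − β)) for a receding source ⇒ β = (r² − 1)/(r² + 1) with r = λ'/λ₀.
β = (2.4131 − 1)/(2.4131 + 1) ≈ 0.414.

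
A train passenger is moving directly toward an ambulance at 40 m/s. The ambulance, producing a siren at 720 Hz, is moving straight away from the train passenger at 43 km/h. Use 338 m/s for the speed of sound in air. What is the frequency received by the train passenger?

43 km/h = 11.94 m/s.
Both move, so f' = f · (v + v_o)/(v + v_s).
f' = 720 × (338 + 40)/(338 + 11.94) = 720 × 378/349.94 ≈ 778 Hz.

778 Hz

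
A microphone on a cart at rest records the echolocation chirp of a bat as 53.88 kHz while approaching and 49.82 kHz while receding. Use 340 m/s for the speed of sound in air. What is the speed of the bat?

13.3 m/s

f₁/f₂ = (v + v_s)/(v − v_s), so v_s = v · (f₁ − f₂)/(f₁ + f₂).
v_s = 340 × (53.88 − 49.82)/(53.88 + 49.82) = 340 × 4.06/103.70 ≈ 13.3 m/s.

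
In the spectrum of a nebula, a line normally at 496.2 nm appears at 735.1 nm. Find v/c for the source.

λ'/λ₀ = 1.4815 > 1 (redshift), so the source is receding.
λ'/λ₀ = √((1 + β)/(1 − β)) for a receding source ⇒ β = (r² − 1)/(r² + 1) with r = λ'/λ₀.
β = (2.1947 − 1)/(2.1947 + 1) ≈ 0.374.

0.374c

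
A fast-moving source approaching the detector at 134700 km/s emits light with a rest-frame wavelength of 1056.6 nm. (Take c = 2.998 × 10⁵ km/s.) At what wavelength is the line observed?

651.3 nm

β = v/c = 134700/299800 = 0.4493.
Relativistic Doppler for wavelength: λ' = λ₀ · √((1 − β)/(1 + β)).
λ' = 1056.6 × √(0.5507/1.4493) = 1056.6 × 0.61642 ≈ 651.3 nm.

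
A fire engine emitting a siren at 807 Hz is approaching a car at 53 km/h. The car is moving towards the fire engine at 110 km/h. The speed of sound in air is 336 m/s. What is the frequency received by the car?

921 Hz

53 km/h = 14.72 m/s; 110 km/h = 30.56 m/s.
With source approaching and observer approaching, f' = f · (v + v_o)/(v − v_s).
f' = 807 × (336 + 30.56)/(336 − 14.72) = 807 × 366.56/321.28 ≈ 921 Hz.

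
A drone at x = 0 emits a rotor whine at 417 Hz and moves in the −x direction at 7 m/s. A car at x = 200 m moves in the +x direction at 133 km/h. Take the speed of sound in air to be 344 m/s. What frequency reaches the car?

365 Hz

133 km/h = 36.94 m/s.
The observer lies on the +x side, so the source is heading away from the observer and the observer is heading away from the source.
With source receding and observer receding, f' = f · (v − v_o)/(v + v_s).
f' = 417 × (344 − 36.94)/(344 + 7) = 417 × 307.06/351 ≈ 365 Hz.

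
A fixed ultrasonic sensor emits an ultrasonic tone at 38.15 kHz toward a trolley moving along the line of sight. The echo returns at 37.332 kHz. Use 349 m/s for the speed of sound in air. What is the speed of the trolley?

3.8 m/s

Double Doppler shift off a moving reflector: f₂ = f₀ · (v + u)/(v − u) (u > 0 toward emitter).
Rearranging, u = v · (f₂ − f₀)/(f₂ + f₀) = 349 × -0.818/75.482 ≈ -3.8 m/s.
So the trolley is moving at 3.8 m/s away from the emitter.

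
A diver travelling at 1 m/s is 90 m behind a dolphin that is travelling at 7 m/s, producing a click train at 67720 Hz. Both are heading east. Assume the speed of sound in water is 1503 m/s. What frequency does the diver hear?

67451 Hz

The diver is behind, so the dolphin is moving away from it while the diver is moving toward the dolphin.
With source receding and observer approaching, f' = f · (v + v_o)/(v + v_s).
f' = 67720 × (1503 + 1)/(1503 + 7) = 67720 × 1504/1510 ≈ 67451 Hz.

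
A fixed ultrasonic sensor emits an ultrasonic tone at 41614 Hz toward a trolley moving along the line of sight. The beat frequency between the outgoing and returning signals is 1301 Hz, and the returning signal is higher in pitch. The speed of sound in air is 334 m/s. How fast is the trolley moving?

5.1 m/s

Double Doppler shift off a moving reflector: f₂ = f₀ · (v + u)/(v − u) (u > 0 toward emitter).
Returning signal is higher, so f₂ = f₀ + Δf = 41614 + 1301 = 42915 Hz.
Rearranging, u = v · (f₂ − f₀)/(f₂ + f₀) = 334 × 1301/84529 ≈ 5.1 m/s.
So the trolley is moving at 5.1 m/s toward the emitter.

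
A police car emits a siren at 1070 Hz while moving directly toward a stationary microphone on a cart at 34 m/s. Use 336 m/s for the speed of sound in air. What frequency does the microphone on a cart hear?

Only the source moves, toward the listener, so f' = f · v/(v − v_s).
f' = 1070 × 336/(336 − 34) = 1070 × 336/302 ≈ 1190 Hz.

1190 Hz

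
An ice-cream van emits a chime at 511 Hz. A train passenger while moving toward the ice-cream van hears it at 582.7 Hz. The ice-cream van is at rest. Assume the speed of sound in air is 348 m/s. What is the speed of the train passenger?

f' = f · (v + v_o)/v ⇒ v_o = v · |f'/f − 1|.
v_o = 348 × |582.7/511 − 1| = 348 × 0.1403 ≈ 49 m/s.

49 m/s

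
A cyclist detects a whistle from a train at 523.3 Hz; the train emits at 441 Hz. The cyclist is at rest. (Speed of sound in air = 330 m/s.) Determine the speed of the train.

f' > f, so the train is approaching.
f' = f · v/(v − v_s) ⇒ v_s = v · |1 − f/f'|.
v_s = 330 × |1 − 441/523.3| = 330 × 0.1573 ≈ 52 m/s.

52 m/s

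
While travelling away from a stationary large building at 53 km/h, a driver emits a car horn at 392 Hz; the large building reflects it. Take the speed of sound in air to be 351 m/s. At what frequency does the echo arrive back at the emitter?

360 Hz

53 km/h = 14.72 m/s.
The large building receives the sound from a moving source: f₁ = f₀ · v/(v + v_e) = 392 × 351/365.72 ≈ 376 Hz.
On the return leg the driver is a moving observer: f₂ = f₁ · (v − v_e)/v = 376 × 336.28/351 ≈ 360 Hz.
Equivalently f₂ = f₀ · (v − v_e)/(v + v_e).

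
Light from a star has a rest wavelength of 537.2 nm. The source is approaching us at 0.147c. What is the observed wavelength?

Relativistic Doppler for wavelength: λ' = λ₀ · √((1 − β)/(1 + β)).
λ' = 537.2 × √(0.8530/1.1470) = 537.2 × 0.86237 ≈ 463.3 nm.

463.3 nm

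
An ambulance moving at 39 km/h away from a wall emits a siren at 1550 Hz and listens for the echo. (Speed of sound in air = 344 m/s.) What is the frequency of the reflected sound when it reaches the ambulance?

39 km/h = 10.83 m/s.
The wall receives the sound from a moving source: f₁ = f₀ · v/(v + v_e) = 1550 × 344/354.83 ≈ 1503 Hz.
On the return leg the ambulance is a moving observer: f₂ = f₁ · (v − v_e)/v = 1503 × 333.17/344 ≈ 1455 Hz.
Equivalently f₂ = f₀ · (v − v_e)/(v + v_e).

1455 Hz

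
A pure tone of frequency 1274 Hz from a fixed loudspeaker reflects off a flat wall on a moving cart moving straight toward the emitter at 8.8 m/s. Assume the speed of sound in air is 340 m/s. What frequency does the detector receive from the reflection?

At the flat wall on a moving cart (a moving observer), f₁ = f₀ · (v + u)/v = 1274 × 348.8/340 ≈ 1307 Hz.
The reflection then acts as a moving source: f₂ = f₁ · v/(v − u) ≈ 1342 Hz.
Equivalently f₂ = f₀ · (v + u)/(v − u).

1342 Hz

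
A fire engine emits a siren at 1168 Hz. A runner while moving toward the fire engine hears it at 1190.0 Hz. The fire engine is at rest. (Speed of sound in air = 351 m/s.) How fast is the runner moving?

f' = f · (v + v_o)/v ⇒ v_o = v · |f'/f − 1|.
v_o = 351 × |1190.0/1168 − 1| = 351 × 0.01884 ≈ 6.6 m/s.

6.6 m/s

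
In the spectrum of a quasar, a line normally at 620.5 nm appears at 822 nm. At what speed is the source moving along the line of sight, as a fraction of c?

λ'/λ₀ = 1.3247 > 1 (redshift), so the source is receding.
λ'/λ₀ = √((1 + β)/(1 − β)) for a receding source ⇒ β = (r² − 1)/(r² + 1) with r = λ'/λ₀.
β = (1.7549 − 1)/(1.7549 + 1) ≈ 0.274.

0.274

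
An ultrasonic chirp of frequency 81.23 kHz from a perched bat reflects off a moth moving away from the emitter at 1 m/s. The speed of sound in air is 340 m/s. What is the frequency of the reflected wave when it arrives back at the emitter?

80.8 kHz

At the moth (a moving observer), f₁ = f₀ · (v − u)/v = 81.23 × 339/340 ≈ 81.0 kHz.
On reflection it acts as a source moving away from the stationary detector: f₂ = f₁ · v/(v + u) = 81.0 × 340/341 ≈ 80.8 kHz.
Equivalently f₂ = f₀ · (v − u)/(v + u).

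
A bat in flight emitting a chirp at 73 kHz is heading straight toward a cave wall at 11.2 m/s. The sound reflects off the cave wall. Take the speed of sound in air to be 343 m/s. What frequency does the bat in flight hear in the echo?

77.9 kHz

The cave wall receives the sound from a moving source: f₁ = f₀ · v/(v − v_e) = 73 × 343/331.8 ≈ 75.5 kHz.
On the return leg the bat in flight is a moving observer: f₂ = f₁ · (v + v_e)/v = 75.5 × 354.2/343 ≈ 77.9 kHz.
Equivalently f₂ = f₀ · (v + v_e)/(v − v_e).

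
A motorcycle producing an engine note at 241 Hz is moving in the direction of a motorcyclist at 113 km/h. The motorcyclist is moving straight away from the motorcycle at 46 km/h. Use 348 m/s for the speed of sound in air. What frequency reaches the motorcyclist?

255 Hz

113 km/h = 31.39 m/s; 46 km/h = 12.78 m/s.
Both move, so f' = f · (v − v_o)/(v − v_s).
f' = 241 × (348 − 12.78)/(348 − 31.39) = 241 × 335.22/316.61 ≈ 255 Hz.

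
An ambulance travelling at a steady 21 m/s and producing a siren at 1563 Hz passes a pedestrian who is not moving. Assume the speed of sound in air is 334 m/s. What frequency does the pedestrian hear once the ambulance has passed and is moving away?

Receding: f₂ = f · v/(v + v_s) = 1563 × 334/355 ≈ 1471 Hz.

1471 Hz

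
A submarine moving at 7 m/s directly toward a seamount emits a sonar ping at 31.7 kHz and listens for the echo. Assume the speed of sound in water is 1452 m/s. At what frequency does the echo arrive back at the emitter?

32.0 kHz

The seamount receives the sound from a moving source: f₁ = f₀ · v/(v − v_e) = 31.7 × 1452/1445 ≈ 31.9 kHz.
On the return leg the submarine is a moving observer: f₂ = f₁ · (v + v_e)/v = 31.9 × 1459/1452 ≈ 32.0 kHz.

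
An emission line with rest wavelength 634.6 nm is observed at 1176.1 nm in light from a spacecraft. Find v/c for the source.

λ'/λ₀ = 1.8533 > 1 (redshift), so the source is receding.
λ'/λ₀ = √((1 + β)/(1 − β)) for a receding source ⇒ β = (r² − 1)/(r² + 1) with r = λ'/λ₀.
β = (3.4347 − 1)/(3.4347 + 1) ≈ 0.549.

0.549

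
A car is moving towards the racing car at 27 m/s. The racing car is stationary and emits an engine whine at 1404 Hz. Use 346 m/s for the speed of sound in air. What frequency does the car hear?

Moving observer, stationary source: f' = f · (v + v_o)/v.
f' = 1404 × (346 + 27)/346 = 1404 × 373/346 ≈ 1514 Hz.

1514 Hz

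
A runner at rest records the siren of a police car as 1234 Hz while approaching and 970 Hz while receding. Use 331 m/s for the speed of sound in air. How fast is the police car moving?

40 m/s

f₁/f₂ = (v + v_s)/(v − v_s), so v_s = v · (f₁ − f₂)/(f₁ + f₂).
v_s = 331 × (1234 − 970)/(1234 + 970) = 331 × 264/2204 ≈ 40 m/s.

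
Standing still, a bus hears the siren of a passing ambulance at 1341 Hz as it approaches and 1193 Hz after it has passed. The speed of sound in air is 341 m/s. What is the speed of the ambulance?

19.9 m/s

f₁/f₂ = (v + v_s)/(v − v_s), so v_s = v · (f₁ − f₂)/(f₁ + f₂).
v_s = 341 × (1341 − 1193)/(1341 + 1193) = 341 × 148/2534 ≈ 19.9 m/s.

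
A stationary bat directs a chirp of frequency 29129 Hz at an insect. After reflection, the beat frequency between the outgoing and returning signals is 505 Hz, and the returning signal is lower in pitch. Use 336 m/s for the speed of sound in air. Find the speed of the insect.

2.94 m/s

Double Doppler shift off a moving reflector: f₂ = f₀ · (v + u)/(v − u) (u > 0 toward emitter).
Returning signal is lower, so f₂ = f₀ − Δf = 29129 − 505 = 28624 Hz.
Rearranging, u = v · (f₂ − f₀)/(f₂ + f₀) = 336 × -505/57753 ≈ -2.94 m/s.
So the insect is moving at 2.94 m/s away from the emitter.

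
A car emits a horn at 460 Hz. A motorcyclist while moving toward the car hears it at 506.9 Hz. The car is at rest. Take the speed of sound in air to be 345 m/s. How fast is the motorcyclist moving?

f' = f · (v + v_o)/v ⇒ v_o = v · |f'/f − 1|.
v_o = 345 × |506.9/460 − 1| = 345 × 0.102 ≈ 35 m/s.

35 m/s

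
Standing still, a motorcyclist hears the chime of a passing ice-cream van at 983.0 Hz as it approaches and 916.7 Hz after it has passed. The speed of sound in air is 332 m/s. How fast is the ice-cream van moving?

f₁/f₂ = (v + v_s)/(v − v_s), so v_s = v · (f₁ − f₂)/(f₁ + f₂).
v_s = 332 × (983.0 − 916.7)/(983.0 + 916.7) = 332 × 66.3/1899.7 ≈ 11.6 m/s.

11.6 m/s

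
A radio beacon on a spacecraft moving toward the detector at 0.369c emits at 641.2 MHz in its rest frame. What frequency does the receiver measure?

944.5 MHz

Relativistic Doppler for frequency: f' = f₀ · √((1 + β)/(1 − β)).
f' = 641.2 × √(1.3690/0.6310) = 641.2 × 1.47295 ≈ 944.5 MHz.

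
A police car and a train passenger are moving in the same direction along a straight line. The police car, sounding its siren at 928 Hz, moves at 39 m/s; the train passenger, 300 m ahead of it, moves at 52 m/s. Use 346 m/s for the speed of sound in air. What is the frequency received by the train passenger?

The train passenger is ahead, so the police car is moving toward it while the train passenger is moving away from the police car.
Both move, so f' = f · (v − v_o)/(v − v_s).
f' = 928 × (346 − 52)/(346 − 39) = 928 × 294/307 ≈ 889 Hz.

889 Hz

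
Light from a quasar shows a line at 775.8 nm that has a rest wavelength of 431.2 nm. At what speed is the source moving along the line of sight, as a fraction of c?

0.528c

λ'/λ₀ = 1.7992 > 1 (redshift), so the source is receding.
λ'/λ₀ = √((1 + β)/(1 − β)) for a receding source ⇒ β = (r² − 1)/(r² + 1) with r = λ'/λ₀.
β = (3.2370 − 1)/(3.2370 + 1) ≈ 0.528.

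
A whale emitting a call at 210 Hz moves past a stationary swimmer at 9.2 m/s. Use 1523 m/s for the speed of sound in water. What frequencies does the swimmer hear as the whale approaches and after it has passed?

211 Hz approaching; 209 Hz receding

Approaching: f₁ = f · v/(v − v_s) = 210 × 1523/1513.8 ≈ 211 Hz.
Receding: f₂ = f · v/(v + v_s) = 210 × 1523/1532.2 ≈ 209 Hz.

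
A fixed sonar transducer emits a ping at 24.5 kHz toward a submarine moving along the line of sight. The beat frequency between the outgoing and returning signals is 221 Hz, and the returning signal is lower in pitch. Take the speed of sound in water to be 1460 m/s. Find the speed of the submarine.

Double Doppler shift off a moving reflector: f₂ = f₀ · (v + u)/(v − u) (u > 0 toward emitter).
Returning signal is lower, so f₂ = f₀ − Δf = 24500 − 221 = 24279 Hz.
Rearranging, u = v · (f₂ − f₀)/(f₂ + f₀) = 1460 × -221/48779 ≈ -6.6 m/s.
So the submarine is moving at 6.6 m/s away from the emitter.

6.6 m/s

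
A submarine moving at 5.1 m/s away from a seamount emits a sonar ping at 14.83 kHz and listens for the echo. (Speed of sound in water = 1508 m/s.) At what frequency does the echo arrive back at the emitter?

14.73 kHz

The seamount receives the sound from a moving source: f₁ = f₀ · v/(v + v_e) = 14.83 × 1508/1513.1 ≈ 14.78 kHz.
On the return leg the submarine is a moving observer: f₂ = f₁ · (v − v_e)/v = 14.78 × 1502.9/1508 ≈ 14.73 kHz.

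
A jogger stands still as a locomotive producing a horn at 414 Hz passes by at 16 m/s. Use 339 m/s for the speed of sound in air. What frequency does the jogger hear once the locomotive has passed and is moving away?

Receding: f₂ = f · v/(v + v_s) = 414 × 339/355 ≈ 395 Hz.

395 Hz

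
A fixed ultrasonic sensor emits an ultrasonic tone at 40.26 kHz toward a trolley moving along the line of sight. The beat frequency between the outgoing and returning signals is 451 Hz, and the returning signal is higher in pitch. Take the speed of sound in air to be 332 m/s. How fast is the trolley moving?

1.85 m/s

Double Doppler shift off a moving reflector: f₂ = f₀ · (v + u)/(v − u) (u > 0 toward emitter).
Returning signal is higher, so f₂ = f₀ + Δf = 40260 + 451 = 40711 Hz.
Rearranging, u = v · (f₂ − f₀)/(f₂ + f₀) = 332 × 451/80971 ≈ 1.85 m/s.
So the trolley is moving at 1.85 m/s toward the emitter.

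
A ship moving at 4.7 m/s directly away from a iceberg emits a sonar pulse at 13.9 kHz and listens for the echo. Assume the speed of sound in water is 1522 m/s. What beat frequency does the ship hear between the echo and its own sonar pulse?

86 Hz

The iceberg receives the sound from a moving source: f₁ = f₀ · v/(v + v_e) = 13.9 × 1522/1526.7 ≈ 13.8572 kHz.
On the return leg the ship is a moving observer: f₂ = f₁ · (v − v_e)/v = 13.8572 × 1517.3/1522 ≈ 13.8144 kHz.
Equivalently f₂ = f₀ · (v − v_e)/(v + v_e).
Beat against the emitted tone (with f₀ = 13900 Hz): |f₂ − f₀| = 2v_e·f₀/(v + v_e) = 2 × 4.7 × 13900/1526.7 ≈ 86 Hz.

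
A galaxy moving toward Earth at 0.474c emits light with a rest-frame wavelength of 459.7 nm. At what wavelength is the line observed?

Relativistic Doppler for wavelength: λ' = λ₀ · √((1 − β)/(1 + β)).
λ' = 459.7 × √(0.5260/1.4740) = 459.7 × 0.59737 ≈ 274.6 nm.

274.6 nm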